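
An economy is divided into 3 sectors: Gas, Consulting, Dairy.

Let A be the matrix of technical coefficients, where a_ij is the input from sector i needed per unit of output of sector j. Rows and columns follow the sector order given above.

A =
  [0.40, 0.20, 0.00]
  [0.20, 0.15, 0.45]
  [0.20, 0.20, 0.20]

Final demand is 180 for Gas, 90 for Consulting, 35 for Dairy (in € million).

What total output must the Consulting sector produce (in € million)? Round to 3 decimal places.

x_C = 321.217

I − A =
  [   0.60    -0.20     0.00]
  [  -0.20     0.85    -0.45]
  [  -0.20    -0.20     0.80]
Cofactors of I−A, C_ij = (−1)^(i+j)·(minor ij) (rows/columns in the sector order above):
  C_11 = (0.85)(0.80) − (-0.45)(-0.20) = 0.5900
  C_12 = −[(-0.20)(0.80) − (-0.45)(-0.20)] = 0.2500
  C_13 = (-0.20)(-0.20) − (0.85)(-0.20) = 0.2100
  C_21 = −[(-0.20)(0.80) − (0.00)(-0.20)] = 0.1600
  C_22 = (0.60)(0.80) − (0.00)(-0.20) = 0.4800
  C_23 = −[(0.60)(-0.20) − (-0.20)(-0.20)] = 0.1600
  C_31 = (-0.20)(-0.45) − (0.00)(0.85) = 0.0900
  C_32 = −[(0.60)(-0.45) − (0.00)(-0.20)] = 0.2700
  C_33 = (0.60)(0.85) − (-0.20)(-0.20) = 0.4700
det(I−A) = Σ_j (I−A)_1j·C_1j = (0.60)(0.5900) + (-0.20)(0.2500) + (0.00)(0.2100) = 0.3040
adj(I−A) = Cᵀ =
  [ 0.5900   0.1600   0.0900]
  [ 0.2500   0.4800   0.2700]
  [ 0.2100   0.1600   0.4700]
(I − A)⁻¹ = adj(I−A) / det(I−A) ≈
  [   1.9408     0.5263     0.2961]
  [   0.8224     1.5789     0.8882]
  [   0.6908     0.5263     1.5461]
x = (I − A)⁻¹ d = adj(I−A)·d / det(I−A), with det(I−A) = 0.3040:
  x_G = (0.5900·180 + 0.1600·90 + 0.0900·35) / 0.3040 = 123.75 / 0.3040 ≈ 407.072
  x_C = (0.2500·180 + 0.4800·90 + 0.2700·35) / 0.3040 = 97.65 / 0.3040 ≈ 321.217
  x_D = (0.2100·180 + 0.1600·90 + 0.4700·35) / 0.3040 = 68.65 / 0.3040 ≈ 225.822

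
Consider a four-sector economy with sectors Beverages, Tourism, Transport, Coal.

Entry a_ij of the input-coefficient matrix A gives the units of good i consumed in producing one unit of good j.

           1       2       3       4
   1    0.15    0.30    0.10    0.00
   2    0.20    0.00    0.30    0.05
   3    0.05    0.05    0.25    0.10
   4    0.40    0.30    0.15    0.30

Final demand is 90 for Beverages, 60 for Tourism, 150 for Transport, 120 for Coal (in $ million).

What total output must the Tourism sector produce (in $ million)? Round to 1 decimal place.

x_2 = 211.6

I − A =
  [   0.85    -0.30    -0.10     0.00]
  [  -0.20     1.00    -0.30    -0.05]
  [  -0.05    -0.05     0.75    -0.10]
  [  -0.40    -0.30    -0.15     0.70]
Compute the cofactors C_ij = (−1)^(i+j)·(3×3 minor ij) of I−A; the adjugate is their transpose:
adj(I−A) = Cᵀ =
  [ 0.478875   0.159500   0.133750   0.030500]
  [ 0.139875   0.426000   0.200875   0.059125]
  [ 0.088250   0.077750   0.534250   0.081875]
  [ 0.352500   0.290375   0.277000   0.569250]
det(I−A) = Σ_j (I−A)_1j·C_1j = (0.85)(0.478875) + (-0.30)(0.139875) + (-0.10)(0.088250) + (0.00)(0.352500) = 0.35625625
(I − A)⁻¹ = adj(I−A) / det(I−A) ≈
  [   1.3442     0.4477     0.3754     0.0856]
  [   0.3926     1.1958     0.5638     0.1660]
  [   0.2477     0.2182     1.4996     0.2298]
  [   0.9895     0.8151     0.7775     1.5979]
x = (I − A)⁻¹ d = adj(I−A)·d / det(I−A), with det(I−A) = 0.35625625:
  x_1 = (0.478875·90 + 0.159500·60 + 0.133750·150 + 0.030500·120) / 0.35625625 = 76.39125 / 0.35625625 ≈ 214.4
  x_2 = (0.139875·90 + 0.426000·60 + 0.200875·150 + 0.059125·120) / 0.35625625 = 75.375 / 0.35625625 ≈ 211.6
  x_3 = (0.088250·90 + 0.077750·60 + 0.534250·150 + 0.081875·120) / 0.35625625 = 102.57 / 0.35625625 ≈ 287.9
  x_4 = (0.352500·90 + 0.290375·60 + 0.277000·150 + 0.569250·120) / 0.35625625 = 159.0075 / 0.35625625 ≈ 446.3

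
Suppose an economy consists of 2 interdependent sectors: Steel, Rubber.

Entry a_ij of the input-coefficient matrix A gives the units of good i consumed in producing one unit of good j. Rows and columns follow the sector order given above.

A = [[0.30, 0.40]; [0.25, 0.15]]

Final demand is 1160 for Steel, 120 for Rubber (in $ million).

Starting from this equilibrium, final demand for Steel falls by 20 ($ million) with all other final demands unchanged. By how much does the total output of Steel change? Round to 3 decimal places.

Δx_1 = -34.343

I − A =
  [   0.70    -0.40]
  [  -0.25     0.85]
det(I−A) = (0.70)(0.85) − (-0.40)(-0.25) = 0.4950
adj(I−A) = [[0.85, 0.40], [0.25, 0.70]]
(I − A)⁻¹ = adj(I−A) / det(I−A) ≈
  [   1.7172     0.8081]
  [   0.5051     1.4141]
Δx = (I − A)⁻¹ Δd with Δd having -20 in the Steel component and 0 elsewhere.
So Δx_1 = L_11 · (-20), where L_11 = adj(I−A)_11 / det(I−A) = 0.85 / 0.4950.
Δx_1 = 0.85 × (-20) / 0.4950 = -17.00 / 0.4950 ≈ -34.343.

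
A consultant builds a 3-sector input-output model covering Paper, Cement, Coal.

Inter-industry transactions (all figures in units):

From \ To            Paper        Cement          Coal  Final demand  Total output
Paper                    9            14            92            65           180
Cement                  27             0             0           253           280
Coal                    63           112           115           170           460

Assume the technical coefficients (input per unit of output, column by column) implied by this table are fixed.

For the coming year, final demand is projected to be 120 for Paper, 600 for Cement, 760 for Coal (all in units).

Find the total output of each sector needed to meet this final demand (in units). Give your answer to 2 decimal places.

x_1 = 500.10, x_2 = 675.02, x_3 = 1606.72

Technical coefficients a_ij = z_ij / X_j:
  a_11 = 9/180 = 0.05, a_21 = 27/180 = 0.15, a_31 = 63/180 = 0.35
  a_12 = 14/280 = 0.05, a_22 = 0/280 = 0.00, a_32 = 112/280 = 0.40
  a_13 = 92/460 = 0.20, a_23 = 0/460 = 0.00, a_33 = 115/460 = 0.25
I − A =
  [   0.95    -0.05    -0.20]
  [  -0.15     1.00     0.00]
  [  -0.35    -0.40     0.75]
Cofactors of I−A, C_ij = (−1)^(i+j)·(minor ij) (rows/columns in the sector order above):
  C_11 = (1.00)(0.75) − (0.00)(-0.40) = 0.7500
  C_12 = −[(-0.15)(0.75) − (0.00)(-0.35)] = 0.1125
  C_13 = (-0.15)(-0.40) − (1.00)(-0.35) = 0.4100
  C_21 = −[(-0.05)(0.75) − (-0.20)(-0.40)] = 0.1175
  C_22 = (0.95)(0.75) − (-0.20)(-0.35) = 0.6425
  C_23 = −[(0.95)(-0.40) − (-0.05)(-0.35)] = 0.3975
  C_31 = (-0.05)(0.00) − (-0.20)(1.00) = 0.2000
  C_32 = −[(0.95)(0.00) − (-0.20)(-0.15)] = 0.0300
  C_33 = (0.95)(1.00) − (-0.05)(-0.15) = 0.9425
det(I−A) = Σ_j (I−A)_1j·C_1j = (0.95)(0.7500) + (-0.05)(0.1125) + (-0.20)(0.4100) = 0.624875
adj(I−A) = Cᵀ =
  [ 0.7500   0.1175   0.2000]
  [ 0.1125   0.6425   0.0300]
  [ 0.4100   0.3975   0.9425]
(I − A)⁻¹ = adj(I−A) / det(I−A) ≈
  [   1.2002     0.1880     0.3201]
  [   0.1800     1.0282     0.0480]
  [   0.6561     0.6361     1.5083]
x = (I − A)⁻¹ d = adj(I−A)·d / det(I−A), with det(I−A) = 0.624875:
  x_1 = (0.7500·120 + 0.1175·600 + 0.2000·760) / 0.624875 = 312.50 / 0.624875 ≈ 500.10
  x_2 = (0.1125·120 + 0.6425·600 + 0.0300·760) / 0.624875 = 421.80 / 0.624875 ≈ 675.02
  x_3 = (0.4100·120 + 0.3975·600 + 0.9425·760) / 0.624875 = 1004.00 / 0.624875 ≈ 1606.72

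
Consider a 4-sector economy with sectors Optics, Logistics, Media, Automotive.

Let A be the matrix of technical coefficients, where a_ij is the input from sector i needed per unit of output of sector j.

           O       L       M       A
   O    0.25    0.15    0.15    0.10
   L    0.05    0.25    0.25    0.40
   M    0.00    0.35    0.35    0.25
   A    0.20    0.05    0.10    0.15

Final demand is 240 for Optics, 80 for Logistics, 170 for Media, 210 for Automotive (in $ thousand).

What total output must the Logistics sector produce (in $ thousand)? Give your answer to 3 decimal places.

I − A =
  [   0.75    -0.15    -0.15    -0.10]
  [  -0.05     0.75    -0.25    -0.40]
  [   0.00    -0.35     0.65    -0.25]
  [  -0.20    -0.05    -0.10     0.85]
Compute the cofactors C_ij = (−1)^(i+j)·(3×3 minor ij) of I−A; the adjugate is their transpose:
adj(I−A) = Cᵀ =
  [ 0.291125   0.132375   0.139250   0.137500]
  [ 0.090875   0.375125   0.203250   0.247000]
  [ 0.081000   0.233000   0.429500   0.245500]
  [ 0.083375   0.080625   0.095250   0.292500]
det(I−A) = Σ_j (I−A)_1j·C_1j = (0.75)(0.291125) + (-0.15)(0.090875) + (-0.15)(0.081000) + (-0.10)(0.083375) = 0.184225
(I − A)⁻¹ = adj(I−A) / det(I−A) ≈
  [   1.5803     0.7186     0.7559     0.7464]
  [   0.4933     2.0362     1.1033     1.3408]
  [   0.4397     1.2648     2.3314     1.3326]
  [   0.4526     0.4376     0.5170     1.5877]
x = (I − A)⁻¹ d = adj(I−A)·d / det(I−A), with det(I−A) = 0.184225:
  x_O = (0.291125·240 + 0.132375·80 + 0.139250·170 + 0.137500·210) / 0.184225 = 133.0075 / 0.184225 ≈ 721.984
  x_L = (0.090875·240 + 0.375125·80 + 0.203250·170 + 0.247000·210) / 0.184225 = 138.2425 / 0.184225 ≈ 750.400
  x_M = (0.081000·240 + 0.233000·80 + 0.429500·170 + 0.245500·210) / 0.184225 = 162.65 / 0.184225 ≈ 882.888
  x_A = (0.083375·240 + 0.080625·80 + 0.095250·170 + 0.292500·210) / 0.184225 = 104.0775 / 0.184225 ≈ 564.948

x_L = 750.400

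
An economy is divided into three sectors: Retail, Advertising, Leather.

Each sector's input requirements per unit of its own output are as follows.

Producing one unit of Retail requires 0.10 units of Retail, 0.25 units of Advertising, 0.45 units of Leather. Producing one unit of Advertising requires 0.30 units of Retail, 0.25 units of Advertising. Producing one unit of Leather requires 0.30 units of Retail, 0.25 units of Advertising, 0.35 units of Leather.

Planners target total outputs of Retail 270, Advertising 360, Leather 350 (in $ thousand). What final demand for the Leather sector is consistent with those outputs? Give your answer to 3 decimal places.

d_3 = 106.000

I − A =
  [   0.90    -0.30    -0.30]
  [  -0.25     0.75    -0.25]
  [  -0.45     0.00     0.65]
d = (I − A) x:
  d_1 = (+0.90)·270 + (-0.30)·360 + (-0.30)·350 = 30.000
  d_2 = (-0.25)·270 + (+0.75)·360 + (-0.25)·350 = 115.000
  d_3 = (-0.45)·270 + (+0.00)·360 + (+0.65)·350 = 106.000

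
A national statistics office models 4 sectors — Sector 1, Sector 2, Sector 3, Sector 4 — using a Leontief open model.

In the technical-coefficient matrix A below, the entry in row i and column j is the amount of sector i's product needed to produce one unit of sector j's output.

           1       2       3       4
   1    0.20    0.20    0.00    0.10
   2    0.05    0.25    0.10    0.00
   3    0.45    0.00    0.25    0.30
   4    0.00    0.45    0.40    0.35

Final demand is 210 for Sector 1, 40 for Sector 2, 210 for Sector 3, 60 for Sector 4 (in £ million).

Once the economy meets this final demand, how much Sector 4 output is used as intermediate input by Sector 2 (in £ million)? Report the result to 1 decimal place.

I − A =
  [   0.80    -0.20     0.00    -0.10]
  [  -0.05     0.75    -0.10     0.00]
  [  -0.45     0.00     0.75    -0.30]
  [   0.00    -0.45    -0.40     0.65]
Compute the cofactors C_ij = (−1)^(i+j)·(3×3 minor ij) of I−A; the adjugate is their transpose:
adj(I−A) = Cᵀ =
  [ 0.262125   0.107250   0.047500   0.062250]
  [ 0.047625   0.276000   0.054000   0.032250]
  [ 0.226125   0.186750   0.381250   0.210750]
  [ 0.172125   0.306000   0.272000   0.433500]
det(I−A) = Σ_j (I−A)_1j·C_1j = (0.80)(0.262125) + (-0.20)(0.047625) + (0.00)(0.226125) + (-0.10)(0.172125) = 0.1829625
(I − A)⁻¹ = adj(I−A) / det(I−A) ≈
  [   1.4327     0.5862     0.2596     0.3402]
  [   0.2603     1.5085     0.2951     0.1763]
  [   1.2359     1.0207     2.0838     1.1519]
  [   0.9408     1.6725     1.4866     2.3693]
First solve x = (I − A)⁻¹ d = adj(I−A)·d / det(I−A); in particular x_2 = (0.047625·210 + 0.276000·40 + 0.054000·210 + 0.032250·60) / 0.1829625 = 34.31625 / 0.1829625 ≈ 187.559.
Intermediate flow from 4 to 2: z_42 = a_42 · x_2 = 0.45 × 34.31625 / 0.1829625 = 15.4423125 / 0.1829625 ≈ 84.4.

z_42 = 84.4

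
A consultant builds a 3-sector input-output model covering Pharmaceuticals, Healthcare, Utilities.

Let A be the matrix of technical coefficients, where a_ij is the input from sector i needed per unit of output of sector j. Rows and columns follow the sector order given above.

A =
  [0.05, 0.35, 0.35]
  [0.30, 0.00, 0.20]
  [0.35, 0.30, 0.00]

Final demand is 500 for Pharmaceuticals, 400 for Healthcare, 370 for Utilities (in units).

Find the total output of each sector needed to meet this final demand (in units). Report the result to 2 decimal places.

I − A =
  [   0.95    -0.35    -0.35]
  [  -0.30     1.00    -0.20]
  [  -0.35    -0.30     1.00]
Cofactors of I−A, C_ij = (−1)^(i+j)·(minor ij) (rows/columns in the sector order above):
  C_11 = (1.00)(1.00) − (-0.20)(-0.30) = 0.9400
  C_12 = −[(-0.30)(1.00) − (-0.20)(-0.35)] = 0.3700
  C_13 = (-0.30)(-0.30) − (1.00)(-0.35) = 0.4400
  C_21 = −[(-0.35)(1.00) − (-0.35)(-0.30)] = 0.4550
  C_22 = (0.95)(1.00) − (-0.35)(-0.35) = 0.8275
  C_23 = −[(0.95)(-0.30) − (-0.35)(-0.35)] = 0.4075
  C_31 = (-0.35)(-0.20) − (-0.35)(1.00) = 0.4200
  C_32 = −[(0.95)(-0.20) − (-0.35)(-0.30)] = 0.2950
  C_33 = (0.95)(1.00) − (-0.35)(-0.30) = 0.8450
det(I−A) = Σ_j (I−A)_1j·C_1j = (0.95)(0.9400) + (-0.35)(0.3700) + (-0.35)(0.4400) = 0.6095
adj(I−A) = Cᵀ =
  [ 0.9400   0.4550   0.4200]
  [ 0.3700   0.8275   0.2950]
  [ 0.4400   0.4075   0.8450]
(I − A)⁻¹ = adj(I−A) / det(I−A) ≈
  [   1.5422     0.7465     0.6891]
  [   0.6071     1.3577     0.4840]
  [   0.7219     0.6686     1.3864]
x = (I − A)⁻¹ d = adj(I−A)·d / det(I−A), with det(I−A) = 0.6095:
  x_1 = (0.9400·500 + 0.4550·400 + 0.4200·370) / 0.6095 = 807.40 / 0.6095 ≈ 1324.69
  x_2 = (0.3700·500 + 0.8275·400 + 0.2950·370) / 0.6095 = 625.15 / 0.6095 ≈ 1025.68
  x_3 = (0.4400·500 + 0.4075·400 + 0.8450·370) / 0.6095 = 695.65 / 0.6095 ≈ 1141.35

x_1 = 1324.69, x_2 = 1025.68, x_3 = 1141.35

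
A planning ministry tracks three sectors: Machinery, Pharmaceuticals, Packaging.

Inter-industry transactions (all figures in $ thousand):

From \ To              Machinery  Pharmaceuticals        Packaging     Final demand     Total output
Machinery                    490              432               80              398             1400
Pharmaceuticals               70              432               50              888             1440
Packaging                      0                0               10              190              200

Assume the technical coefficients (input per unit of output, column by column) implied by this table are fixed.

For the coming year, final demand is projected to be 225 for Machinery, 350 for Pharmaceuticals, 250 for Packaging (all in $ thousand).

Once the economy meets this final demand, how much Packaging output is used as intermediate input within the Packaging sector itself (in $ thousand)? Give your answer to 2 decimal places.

Technical coefficients a_ij = z_ij / X_j:
  a_11 = 490/1400 = 0.35, a_21 = 70/1400 = 0.05, a_31 = 0/1400 = 0.00
  a_12 = 432/1440 = 0.30, a_22 = 432/1440 = 0.30, a_32 = 0/1440 = 0.00
  a_13 = 80/200 = 0.40, a_23 = 50/200 = 0.25, a_33 = 10/200 = 0.05
I − A =
  [   0.65    -0.30    -0.40]
  [  -0.05     0.70    -0.25]
  [   0.00     0.00     0.95]
Cofactors of I−A, C_ij = (−1)^(i+j)·(minor ij) (rows/columns in the sector order above):
  C_11 = (0.70)(0.95) − (-0.25)(0.00) = 0.6650
  C_12 = −[(-0.05)(0.95) − (-0.25)(0.00)] = 0.0475
  C_13 = (-0.05)(0.00) − (0.70)(0.00) = 0.0000
  C_21 = −[(-0.30)(0.95) − (-0.40)(0.00)] = 0.2850
  C_22 = (0.65)(0.95) − (-0.40)(0.00) = 0.6175
  C_23 = −[(0.65)(0.00) − (-0.30)(0.00)] = 0.0000
  C_31 = (-0.30)(-0.25) − (-0.40)(0.70) = 0.3550
  C_32 = −[(0.65)(-0.25) − (-0.40)(-0.05)] = 0.1825
  C_33 = (0.65)(0.70) − (-0.30)(-0.05) = 0.4400
det(I−A) = Σ_j (I−A)_1j·C_1j = (0.65)(0.6650) + (-0.30)(0.0475) + (-0.40)(0.0000) = 0.4180
adj(I−A) = Cᵀ =
  [ 0.6650   0.2850   0.3550]
  [ 0.0475   0.6175   0.1825]
  [ 0.0000   0.0000   0.4400]
(I − A)⁻¹ = adj(I−A) / det(I−A) ≈
  [   1.5909     0.6818     0.8493]
  [   0.1136     1.4773     0.4366]
  [   0.0000     0.0000     1.0526]
First solve x = (I − A)⁻¹ d = adj(I−A)·d / det(I−A); in particular x_3 = (0.0000·225 + 0.0000·350 + 0.4400·250) / 0.4180 = 110.00 / 0.4180 ≈ 263.1579.
Intermediate flow from 3 to 3: z_33 = a_33 · x_3 = 0.05 × 110.00 / 0.4180 = 5.50 / 0.4180 ≈ 13.16.

z_33 = 13.16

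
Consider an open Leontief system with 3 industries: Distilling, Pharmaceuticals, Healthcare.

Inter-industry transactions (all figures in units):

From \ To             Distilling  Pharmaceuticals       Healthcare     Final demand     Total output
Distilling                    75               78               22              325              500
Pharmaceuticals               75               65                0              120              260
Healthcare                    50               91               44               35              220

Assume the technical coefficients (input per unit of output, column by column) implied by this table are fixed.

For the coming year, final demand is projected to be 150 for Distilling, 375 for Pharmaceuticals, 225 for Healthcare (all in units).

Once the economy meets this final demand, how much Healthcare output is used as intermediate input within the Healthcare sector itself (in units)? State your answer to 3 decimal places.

Technical coefficients a_ij = z_ij / X_j:
  a_11 = 75/500 = 0.15, a_21 = 75/500 = 0.15, a_31 = 50/500 = 0.10
  a_12 = 78/260 = 0.30, a_22 = 65/260 = 0.25, a_32 = 91/260 = 0.35
  a_13 = 22/220 = 0.10, a_23 = 0/220 = 0.00, a_33 = 44/220 = 0.20
I − A =
  [   0.85    -0.30    -0.10]
  [  -0.15     0.75     0.00]
  [  -0.10    -0.35     0.80]
Cofactors of I−A, C_ij = (−1)^(i+j)·(minor ij) (rows/columns in the sector order above):
  C_11 = (0.75)(0.80) − (0.00)(-0.35) = 0.6000
  C_12 = −[(-0.15)(0.80) − (0.00)(-0.10)] = 0.1200
  C_13 = (-0.15)(-0.35) − (0.75)(-0.10) = 0.1275
  C_21 = −[(-0.30)(0.80) − (-0.10)(-0.35)] = 0.2750
  C_22 = (0.85)(0.80) − (-0.10)(-0.10) = 0.6700
  C_23 = −[(0.85)(-0.35) − (-0.30)(-0.10)] = 0.3275
  C_31 = (-0.30)(0.00) − (-0.10)(0.75) = 0.0750
  C_32 = −[(0.85)(0.00) − (-0.10)(-0.15)] = 0.0150
  C_33 = (0.85)(0.75) − (-0.30)(-0.15) = 0.5925
det(I−A) = Σ_j (I−A)_1j·C_1j = (0.85)(0.6000) + (-0.30)(0.1200) + (-0.10)(0.1275) = 0.46125
adj(I−A) = Cᵀ =
  [ 0.6000   0.2750   0.0750]
  [ 0.1200   0.6700   0.0150]
  [ 0.1275   0.3275   0.5925]
(I − A)⁻¹ = adj(I−A) / det(I−A) ≈
  [   1.3008     0.5962     0.1626]
  [   0.2602     1.4526     0.0325]
  [   0.2764     0.7100     1.2846]
First solve x = (I − A)⁻¹ d = adj(I−A)·d / det(I−A); in particular x_3 = (0.1275·150 + 0.3275·375 + 0.5925·225) / 0.46125 = 275.25 / 0.46125 ≈ 596.74797.
Intermediate flow from 3 to 3: z_33 = a_33 · x_3 = 0.20 × 275.25 / 0.46125 = 55.05 / 0.46125 ≈ 119.350.

z_33 = 119.350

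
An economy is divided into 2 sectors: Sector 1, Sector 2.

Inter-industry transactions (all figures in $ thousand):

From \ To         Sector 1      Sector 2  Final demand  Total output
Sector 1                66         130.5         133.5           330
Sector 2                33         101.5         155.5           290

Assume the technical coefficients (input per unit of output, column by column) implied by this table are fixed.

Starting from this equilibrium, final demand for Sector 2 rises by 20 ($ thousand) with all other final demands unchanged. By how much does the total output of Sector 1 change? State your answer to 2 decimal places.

Technical coefficients a_ij = z_ij / X_j:
  a_11 = 66/330 = 0.20, a_21 = 33/330 = 0.10
  a_12 = 130.5/290 = 0.45, a_22 = 101.5/290 = 0.35
I − A =
  [   0.80    -0.45]
  [  -0.10     0.65]
det(I−A) = (0.80)(0.65) − (-0.45)(-0.10) = 0.4750
adj(I−A) = [[0.65, 0.45], [0.10, 0.80]]
(I − A)⁻¹ = adj(I−A) / det(I−A) ≈
  [   1.3684     0.9474]
  [   0.2105     1.6842]
Δx = (I − A)⁻¹ Δd with Δd having +20 in the Sector 2 component and 0 elsewhere.
So Δx_1 = L_12 · (+20), where L_12 = adj(I−A)_12 / det(I−A) = 0.45 / 0.4750.
Δx_1 = 0.45 × (+20) / 0.4750 = 9.00 / 0.4750 ≈ 18.95.

Δx_1 = 18.95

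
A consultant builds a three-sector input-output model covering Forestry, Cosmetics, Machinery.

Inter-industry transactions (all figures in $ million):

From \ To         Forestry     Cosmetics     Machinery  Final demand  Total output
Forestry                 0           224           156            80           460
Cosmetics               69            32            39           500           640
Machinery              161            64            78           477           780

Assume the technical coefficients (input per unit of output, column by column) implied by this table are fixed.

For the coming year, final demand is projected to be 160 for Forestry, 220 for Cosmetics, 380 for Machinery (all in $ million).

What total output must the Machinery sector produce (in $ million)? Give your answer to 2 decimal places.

Technical coefficients a_ij = z_ij / X_j:
  a_FF = 0/460 = 0.00, a_CF = 69/460 = 0.15, a_MF = 161/460 = 0.35
  a_FC = 224/640 = 0.35, a_CC = 32/640 = 0.05, a_MC = 64/640 = 0.10
  a_FM = 156/780 = 0.20, a_CM = 39/780 = 0.05, a_MM = 78/780 = 0.10
I − A =
  [   1.00    -0.35    -0.20]
  [  -0.15     0.95    -0.05]
  [  -0.35    -0.10     0.90]
Cofactors of I−A, C_ij = (−1)^(i+j)·(minor ij) (rows/columns in the sector order above):
  C_11 = (0.95)(0.90) − (-0.05)(-0.10) = 0.8500
  C_12 = −[(-0.15)(0.90) − (-0.05)(-0.35)] = 0.1525
  C_13 = (-0.15)(-0.10) − (0.95)(-0.35) = 0.3475
  C_21 = −[(-0.35)(0.90) − (-0.20)(-0.10)] = 0.3350
  C_22 = (1.00)(0.90) − (-0.20)(-0.35) = 0.8300
  C_23 = −[(1.00)(-0.10) − (-0.35)(-0.35)] = 0.2225
  C_31 = (-0.35)(-0.05) − (-0.20)(0.95) = 0.2075
  C_32 = −[(1.00)(-0.05) − (-0.20)(-0.15)] = 0.0800
  C_33 = (1.00)(0.95) − (-0.35)(-0.15) = 0.8975
det(I−A) = Σ_j (I−A)_1j·C_1j = (1.00)(0.8500) + (-0.35)(0.1525) + (-0.20)(0.3475) = 0.727125
adj(I−A) = Cᵀ =
  [ 0.8500   0.3350   0.2075]
  [ 0.1525   0.8300   0.0800]
  [ 0.3475   0.2225   0.8975]
(I − A)⁻¹ = adj(I−A) / det(I−A) ≈
  [   1.1690     0.4607     0.2854]
  [   0.2097     1.1415     0.1100]
  [   0.4779     0.3060     1.2343]
x = (I − A)⁻¹ d = adj(I−A)·d / det(I−A), with det(I−A) = 0.727125:
  x_F = (0.8500·160 + 0.3350·220 + 0.2075·380) / 0.727125 = 288.55 / 0.727125 ≈ 396.84
  x_C = (0.1525·160 + 0.8300·220 + 0.0800·380) / 0.727125 = 237.40 / 0.727125 ≈ 326.49
  x_M = (0.3475·160 + 0.2225·220 + 0.8975·380) / 0.727125 = 445.60 / 0.727125 ≈ 612.82

x_M = 612.82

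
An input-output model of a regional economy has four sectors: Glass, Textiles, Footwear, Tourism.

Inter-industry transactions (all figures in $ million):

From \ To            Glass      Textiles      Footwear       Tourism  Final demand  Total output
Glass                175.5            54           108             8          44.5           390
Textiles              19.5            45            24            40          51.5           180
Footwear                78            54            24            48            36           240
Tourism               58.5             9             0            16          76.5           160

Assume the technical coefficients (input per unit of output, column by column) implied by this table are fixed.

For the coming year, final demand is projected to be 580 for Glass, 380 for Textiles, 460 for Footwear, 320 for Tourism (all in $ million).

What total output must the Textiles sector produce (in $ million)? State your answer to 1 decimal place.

x_2 = 1379.3

Technical coefficients a_ij = z_ij / X_j:
  a_11 = 175.5/390 = 0.45, a_21 = 19.5/390 = 0.05, a_31 = 78/390 = 0.20, a_41 = 58.5/390 = 0.15
  a_12 = 54/180 = 0.30, a_22 = 45/180 = 0.25, a_32 = 54/180 = 0.30, a_42 = 9/180 = 0.05
  a_13 = 108/240 = 0.45, a_23 = 24/240 = 0.10, a_33 = 24/240 = 0.10, a_43 = 0/240 = 0.00
  a_14 = 8/160 = 0.05, a_24 = 40/160 = 0.25, a_34 = 48/160 = 0.30, a_44 = 16/160 = 0.10
I − A =
  [   0.55    -0.30    -0.45    -0.05]
  [  -0.05     0.75    -0.10    -0.25]
  [  -0.20    -0.30     0.90    -0.30]
  [  -0.15    -0.05     0.00     0.90]
Compute the cofactors C_ij = (−1)^(i+j)·(3×3 minor ij) of I−A; the adjugate is their transpose:
adj(I−A) = Cᵀ =
  [ 0.567750   0.373500   0.325375   0.243750]
  [ 0.096750   0.337500   0.085875   0.127750]
  [ 0.191750   0.222500   0.333875   0.183750]
  [ 0.100000   0.081000   0.059000   0.261000]
det(I−A) = Σ_j (I−A)_1j·C_1j = (0.55)(0.567750) + (-0.30)(0.096750) + (-0.45)(0.191750) + (-0.05)(0.100000) = 0.19195
(I − A)⁻¹ = adj(I−A) / det(I−A) ≈
  [   2.9578     1.9458     1.6951     1.2699]
  [   0.5040     1.7583     0.4474     0.6655]
  [   0.9990     1.1592     1.7394     0.9573]
  [   0.5210     0.4220     0.3074     1.3597]
x = (I − A)⁻¹ d = adj(I−A)·d / det(I−A), with det(I−A) = 0.19195:
  x_1 = (0.567750·580 + 0.373500·380 + 0.325375·460 + 0.243750·320) / 0.19195 = 698.8975 / 0.19195 ≈ 3641.0
  x_2 = (0.096750·580 + 0.337500·380 + 0.085875·460 + 0.127750·320) / 0.19195 = 264.7475 / 0.19195 ≈ 1379.3
  x_3 = (0.191750·580 + 0.222500·380 + 0.333875·460 + 0.183750·320) / 0.19195 = 408.1475 / 0.19195 ≈ 2126.3
  x_4 = (0.100000·580 + 0.081000·380 + 0.059000·460 + 0.261000·320) / 0.19195 = 199.44 / 0.19195 ≈ 1039.0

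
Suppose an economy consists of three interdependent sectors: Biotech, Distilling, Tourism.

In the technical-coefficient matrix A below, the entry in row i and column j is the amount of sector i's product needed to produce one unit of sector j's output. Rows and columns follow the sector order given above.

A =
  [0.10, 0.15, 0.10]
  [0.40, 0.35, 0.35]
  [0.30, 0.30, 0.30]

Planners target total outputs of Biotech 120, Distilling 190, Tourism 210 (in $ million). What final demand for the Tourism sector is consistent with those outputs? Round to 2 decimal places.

d_3 = 54.00

I − A =
  [   0.90    -0.15    -0.10]
  [  -0.40     0.65    -0.35]
  [  -0.30    -0.30     0.70]
d = (I − A) x:
  d_1 = (+0.90)·120 + (-0.15)·190 + (-0.10)·210 = 58.50
  d_2 = (-0.40)·120 + (+0.65)·190 + (-0.35)·210 = 2.00
  d_3 = (-0.30)·120 + (-0.30)·190 + (+0.70)·210 = 54.00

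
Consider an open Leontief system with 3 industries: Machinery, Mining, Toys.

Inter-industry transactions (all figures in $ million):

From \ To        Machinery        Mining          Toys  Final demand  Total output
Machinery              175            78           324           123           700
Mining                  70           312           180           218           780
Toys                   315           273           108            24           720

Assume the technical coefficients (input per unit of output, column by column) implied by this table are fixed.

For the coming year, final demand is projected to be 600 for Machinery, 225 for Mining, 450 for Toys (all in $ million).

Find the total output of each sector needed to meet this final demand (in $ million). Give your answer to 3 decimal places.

Technical coefficients a_ij = z_ij / X_j:
  a_11 = 175/700 = 0.25, a_21 = 70/700 = 0.10, a_31 = 315/700 = 0.45
  a_12 = 78/780 = 0.10, a_22 = 312/780 = 0.40, a_32 = 273/780 = 0.35
  a_13 = 324/720 = 0.45, a_23 = 180/720 = 0.25, a_33 = 108/720 = 0.15
I − A =
  [   0.75    -0.10    -0.45]
  [  -0.10     0.60    -0.25]
  [  -0.45    -0.35     0.85]
Cofactors of I−A, C_ij = (−1)^(i+j)·(minor ij) (rows/columns in the sector order above):
  C_11 = (0.60)(0.85) − (-0.25)(-0.35) = 0.4225
  C_12 = −[(-0.10)(0.85) − (-0.25)(-0.45)] = 0.1975
  C_13 = (-0.10)(-0.35) − (0.60)(-0.45) = 0.3050
  C_21 = −[(-0.10)(0.85) − (-0.45)(-0.35)] = 0.2425
  C_22 = (0.75)(0.85) − (-0.45)(-0.45) = 0.4350
  C_23 = −[(0.75)(-0.35) − (-0.10)(-0.45)] = 0.3075
  C_31 = (-0.10)(-0.25) − (-0.45)(0.60) = 0.2950
  C_32 = −[(0.75)(-0.25) − (-0.45)(-0.10)] = 0.2325
  C_33 = (0.75)(0.60) − (-0.10)(-0.10) = 0.4400
det(I−A) = Σ_j (I−A)_1j·C_1j = (0.75)(0.4225) + (-0.10)(0.1975) + (-0.45)(0.3050) = 0.159875
adj(I−A) = Cᵀ =
  [ 0.4225   0.2425   0.2950]
  [ 0.1975   0.4350   0.2325]
  [ 0.3050   0.3075   0.4400]
(I − A)⁻¹ = adj(I−A) / det(I−A) ≈
  [   2.6427     1.5168     1.8452]
  [   1.2353     2.7209     1.4543]
  [   1.9077     1.9234     2.7522]
x = (I − A)⁻¹ d = adj(I−A)·d / det(I−A), with det(I−A) = 0.159875:
  x_1 = (0.4225·600 + 0.2425·225 + 0.2950·450) / 0.159875 = 440.8125 / 0.159875 ≈ 2757.232
  x_2 = (0.1975·600 + 0.4350·225 + 0.2325·450) / 0.159875 = 321.00 / 0.159875 ≈ 2007.819
  x_3 = (0.3050·600 + 0.3075·225 + 0.4400·450) / 0.159875 = 450.1875 / 0.159875 ≈ 2815.872

x_1 = 2757.232, x_2 = 2007.819, x_3 = 2815.872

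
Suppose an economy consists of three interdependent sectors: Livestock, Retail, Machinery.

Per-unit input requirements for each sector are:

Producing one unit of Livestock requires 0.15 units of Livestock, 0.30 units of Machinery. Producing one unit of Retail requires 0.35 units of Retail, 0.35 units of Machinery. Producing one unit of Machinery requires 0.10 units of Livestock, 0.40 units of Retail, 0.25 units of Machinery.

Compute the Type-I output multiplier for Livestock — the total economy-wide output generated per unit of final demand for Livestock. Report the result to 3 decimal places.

m_L = 2.401

I − A =
  [   0.85     0.00    -0.10]
  [   0.00     0.65    -0.40]
  [  -0.30    -0.35     0.75]
Cofactors of I−A, C_ij = (−1)^(i+j)·(minor ij) (rows/columns in the sector order above):
  C_11 = (0.65)(0.75) − (-0.40)(-0.35) = 0.3475
  C_12 = −[(0.00)(0.75) − (-0.40)(-0.30)] = 0.1200
  C_13 = (0.00)(-0.35) − (0.65)(-0.30) = 0.1950
  C_21 = −[(0.00)(0.75) − (-0.10)(-0.35)] = 0.0350
  C_22 = (0.85)(0.75) − (-0.10)(-0.30) = 0.6075
  C_23 = −[(0.85)(-0.35) − (0.00)(-0.30)] = 0.2975
  C_31 = (0.00)(-0.40) − (-0.10)(0.65) = 0.0650
  C_32 = −[(0.85)(-0.40) − (-0.10)(0.00)] = 0.3400
  C_33 = (0.85)(0.65) − (0.00)(0.00) = 0.5525
det(I−A) = Σ_j (I−A)_1j·C_1j = (0.85)(0.3475) + (0.00)(0.1200) + (-0.10)(0.1950) = 0.275875
adj(I−A) = Cᵀ =
  [ 0.3475   0.0350   0.0650]
  [ 0.1200   0.6075   0.3400]
  [ 0.1950   0.2975   0.5525]
(I − A)⁻¹ = adj(I−A) / det(I−A) ≈
  [   1.2596     0.1269     0.2356]
  [   0.4350     2.2021     1.2324]
  [   0.7068     1.0784     2.0027]
The output multiplier for sector j is the column-j sum of the Leontief inverse (I − A)⁻¹ = adj(I−A) / det(I−A).
Column L of adj(I−A): (0.3475, 0.1200, 0.1950); det(I−A) = 0.275875.
m_L = (0.3475 + 0.1200 + 0.1950) / 0.275875 = 0.6625 / 0.275875 ≈ 2.401.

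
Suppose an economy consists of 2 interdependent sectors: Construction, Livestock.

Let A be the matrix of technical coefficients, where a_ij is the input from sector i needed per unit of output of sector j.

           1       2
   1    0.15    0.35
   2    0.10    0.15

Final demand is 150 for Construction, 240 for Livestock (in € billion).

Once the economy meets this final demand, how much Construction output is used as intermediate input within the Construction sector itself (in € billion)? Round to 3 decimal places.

I − A =
  [   0.85    -0.35]
  [  -0.10     0.85]
det(I−A) = (0.85)(0.85) − (-0.35)(-0.10) = 0.6875
adj(I−A) = [[0.85, 0.35], [0.10, 0.85]]
(I − A)⁻¹ = adj(I−A) / det(I−A) ≈
  [   1.2364     0.5091]
  [   0.1455     1.2364]
First solve x = (I − A)⁻¹ d = adj(I−A)·d / det(I−A); in particular x_1 = (0.85·150 + 0.35·240) / 0.6875 = 211.50 / 0.6875 ≈ 307.63636.
Intermediate flow from 1 to 1: z_11 = a_11 · x_1 = 0.15 × 211.50 / 0.6875 = 31.725 / 0.6875 ≈ 46.145.

z_11 = 46.145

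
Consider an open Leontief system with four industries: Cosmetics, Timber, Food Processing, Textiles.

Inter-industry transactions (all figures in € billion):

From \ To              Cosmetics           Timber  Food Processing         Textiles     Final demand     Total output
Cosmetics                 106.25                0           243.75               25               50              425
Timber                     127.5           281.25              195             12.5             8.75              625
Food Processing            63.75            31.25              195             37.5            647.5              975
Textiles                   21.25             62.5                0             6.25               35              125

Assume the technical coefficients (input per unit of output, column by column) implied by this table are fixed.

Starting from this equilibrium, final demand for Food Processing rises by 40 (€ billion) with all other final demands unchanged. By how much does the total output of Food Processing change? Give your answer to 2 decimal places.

Δx_3 = 57.58

Technical coefficients a_ij = z_ij / X_j:
  a_11 = 106.25/425 = 0.25, a_21 = 127.5/425 = 0.30, a_31 = 63.75/425 = 0.15, a_41 = 21.25/425 = 0.05
  a_12 = 0/625 = 0.00, a_22 = 281.25/625 = 0.45, a_32 = 31.25/625 = 0.05, a_42 = 62.5/625 = 0.10
  a_13 = 243.75/975 = 0.25, a_23 = 195/975 = 0.20, a_33 = 195/975 = 0.20, a_43 = 0/975 = 0.00
  a_14 = 25/125 = 0.20, a_24 = 12.5/125 = 0.10, a_34 = 37.5/125 = 0.30, a_44 = 6.25/125 = 0.05
I − A =
  [   0.75     0.00    -0.25    -0.20]
  [  -0.30     0.55    -0.20    -0.10]
  [  -0.15    -0.05     0.80    -0.30]
  [  -0.05    -0.10     0.00     0.95]
Compute the cofactors C_ij = (−1)^(i+j)·(3×3 minor ij) of I−A; the adjugate is their transpose:
adj(I−A) = Cᵀ =
  [ 0.394500   0.035375   0.132125   0.128500]
  [ 0.263500   0.522625   0.213000   0.177750]
  [ 0.108625   0.060625   0.372875   0.147000]
  [ 0.048500   0.056875   0.029375   0.298125]
det(I−A) = Σ_j (I−A)_1j·C_1j = (0.75)(0.394500) + (0.00)(0.263500) + (-0.25)(0.108625) + (-0.20)(0.048500) = 0.25901875
(I − A)⁻¹ = adj(I−A) / det(I−A) ≈
  [   1.5231     0.1366     0.5101     0.4961]
  [   1.0173     2.0177     0.8223     0.6862]
  [   0.4194     0.2341     1.4396     0.5675]
  [   0.1872     0.2196     0.1134     1.1510]
Δx = (I − A)⁻¹ Δd with Δd having +40 in the Food Processing component and 0 elsewhere.
So Δx_3 = L_33 · (+40), where L_33 = adj(I−A)_33 / det(I−A) = 0.372875 / 0.25901875.
Δx_3 = 0.372875 × (+40) / 0.25901875 = 14.915 / 0.25901875 ≈ 57.58.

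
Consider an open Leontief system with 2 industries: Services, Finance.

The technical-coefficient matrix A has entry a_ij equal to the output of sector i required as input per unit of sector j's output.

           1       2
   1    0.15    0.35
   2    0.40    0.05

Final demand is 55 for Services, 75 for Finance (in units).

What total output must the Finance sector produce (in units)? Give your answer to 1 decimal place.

I − A =
  [   0.85    -0.35]
  [  -0.40     0.95]
det(I−A) = (0.85)(0.95) − (-0.35)(-0.40) = 0.6675
adj(I−A) = [[0.95, 0.35], [0.40, 0.85]]
(I − A)⁻¹ = adj(I−A) / det(I−A) ≈
  [   1.4232     0.5243]
  [   0.5993     1.2734]
x = (I − A)⁻¹ d = adj(I−A)·d / det(I−A), with det(I−A) = 0.6675:
  x_1 = (0.95·55 + 0.35·75) / 0.6675 = 78.50 / 0.6675 ≈ 117.6
  x_2 = (0.40·55 + 0.85·75) / 0.6675 = 85.75 / 0.6675 ≈ 128.5

x_2 = 128.5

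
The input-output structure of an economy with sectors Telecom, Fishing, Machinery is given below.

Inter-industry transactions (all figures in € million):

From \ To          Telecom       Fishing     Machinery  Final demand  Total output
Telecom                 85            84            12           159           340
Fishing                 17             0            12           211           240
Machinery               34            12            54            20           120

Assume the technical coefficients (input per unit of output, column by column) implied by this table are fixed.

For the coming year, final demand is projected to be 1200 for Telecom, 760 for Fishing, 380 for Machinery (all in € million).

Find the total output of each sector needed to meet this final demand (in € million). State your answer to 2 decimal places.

x_1 = 2219.66, x_2 = 989.43, x_3 = 1184.43

Technical coefficients a_ij = z_ij / X_j:
  a_11 = 85/340 = 0.25, a_21 = 17/340 = 0.05, a_31 = 34/340 = 0.10
  a_12 = 84/240 = 0.35, a_22 = 0/240 = 0.00, a_32 = 12/240 = 0.05
  a_13 = 12/120 = 0.10, a_23 = 12/120 = 0.10, a_33 = 54/120 = 0.45
I − A =
  [   0.75    -0.35    -0.10]
  [  -0.05     1.00    -0.10]
  [  -0.10    -0.05     0.55]
Cofactors of I−A, C_ij = (−1)^(i+j)·(minor ij) (rows/columns in the sector order above):
  C_11 = (1.00)(0.55) − (-0.10)(-0.05) = 0.5450
  C_12 = −[(-0.05)(0.55) − (-0.10)(-0.10)] = 0.0375
  C_13 = (-0.05)(-0.05) − (1.00)(-0.10) = 0.1025
  C_21 = −[(-0.35)(0.55) − (-0.10)(-0.05)] = 0.1975
  C_22 = (0.75)(0.55) − (-0.10)(-0.10) = 0.4025
  C_23 = −[(0.75)(-0.05) − (-0.35)(-0.10)] = 0.0725
  C_31 = (-0.35)(-0.10) − (-0.10)(1.00) = 0.1350
  C_32 = −[(0.75)(-0.10) − (-0.10)(-0.05)] = 0.0800
  C_33 = (0.75)(1.00) − (-0.35)(-0.05) = 0.7325
det(I−A) = Σ_j (I−A)_1j·C_1j = (0.75)(0.5450) + (-0.35)(0.0375) + (-0.10)(0.1025) = 0.385375
adj(I−A) = Cᵀ =
  [ 0.5450   0.1975   0.1350]
  [ 0.0375   0.4025   0.0800]
  [ 0.1025   0.0725   0.7325]
(I − A)⁻¹ = adj(I−A) / det(I−A) ≈
  [   1.4142     0.5125     0.3503]
  [   0.0973     1.0444     0.2076]
  [   0.2660     0.1881     1.9007]
x = (I − A)⁻¹ d = adj(I−A)·d / det(I−A), with det(I−A) = 0.385375:
  x_1 = (0.5450·1200 + 0.1975·760 + 0.1350·380) / 0.385375 = 855.40 / 0.385375 ≈ 2219.66
  x_2 = (0.0375·1200 + 0.4025·760 + 0.0800·380) / 0.385375 = 381.30 / 0.385375 ≈ 989.43
  x_3 = (0.1025·1200 + 0.0725·760 + 0.7325·380) / 0.385375 = 456.45 / 0.385375 ≈ 1184.43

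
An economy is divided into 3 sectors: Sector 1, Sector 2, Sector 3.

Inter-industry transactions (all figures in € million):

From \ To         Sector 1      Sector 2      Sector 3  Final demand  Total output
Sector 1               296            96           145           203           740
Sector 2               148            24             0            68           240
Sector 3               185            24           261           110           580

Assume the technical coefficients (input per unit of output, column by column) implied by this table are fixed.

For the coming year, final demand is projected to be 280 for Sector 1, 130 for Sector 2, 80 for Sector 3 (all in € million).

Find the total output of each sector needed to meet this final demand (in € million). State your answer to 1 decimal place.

Technical coefficients a_ij = z_ij / X_j:
  a_11 = 296/740 = 0.40, a_21 = 148/740 = 0.20, a_31 = 185/740 = 0.25
  a_12 = 96/240 = 0.40, a_22 = 24/240 = 0.10, a_32 = 24/240 = 0.10
  a_13 = 145/580 = 0.25, a_23 = 0/580 = 0.00, a_33 = 261/580 = 0.45
I − A =
  [   0.60    -0.40    -0.25]
  [  -0.20     0.90     0.00]
  [  -0.25    -0.10     0.55]
Cofactors of I−A, C_ij = (−1)^(i+j)·(minor ij) (rows/columns in the sector order above):
  C_11 = (0.90)(0.55) − (0.00)(-0.10) = 0.4950
  C_12 = −[(-0.20)(0.55) − (0.00)(-0.25)] = 0.1100
  C_13 = (-0.20)(-0.10) − (0.90)(-0.25) = 0.2450
  C_21 = −[(-0.40)(0.55) − (-0.25)(-0.10)] = 0.2450
  C_22 = (0.60)(0.55) − (-0.25)(-0.25) = 0.2675
  C_23 = −[(0.60)(-0.10) − (-0.40)(-0.25)] = 0.1600
  C_31 = (-0.40)(0.00) − (-0.25)(0.90) = 0.2250
  C_32 = −[(0.60)(0.00) − (-0.25)(-0.20)] = 0.0500
  C_33 = (0.60)(0.90) − (-0.40)(-0.20) = 0.4600
det(I−A) = Σ_j (I−A)_1j·C_1j = (0.60)(0.4950) + (-0.40)(0.1100) + (-0.25)(0.2450) = 0.19175
adj(I−A) = Cᵀ =
  [ 0.4950   0.2450   0.2250]
  [ 0.1100   0.2675   0.0500]
  [ 0.2450   0.1600   0.4600]
(I − A)⁻¹ = adj(I−A) / det(I−A) ≈
  [   2.5815     1.2777     1.1734]
  [   0.5737     1.3950     0.2608]
  [   1.2777     0.8344     2.3990]
x = (I − A)⁻¹ d = adj(I−A)·d / det(I−A), with det(I−A) = 0.19175:
  x_1 = (0.4950·280 + 0.2450·130 + 0.2250·80) / 0.19175 = 188.45 / 0.19175 ≈ 982.8
  x_2 = (0.1100·280 + 0.2675·130 + 0.0500·80) / 0.19175 = 69.575 / 0.19175 ≈ 362.8
  x_3 = (0.2450·280 + 0.1600·130 + 0.4600·80) / 0.19175 = 126.20 / 0.19175 ≈ 658.1

x_1 = 982.8, x_2 = 362.8, x_3 = 658.1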